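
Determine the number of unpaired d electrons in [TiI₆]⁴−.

Each iodide is −1; balancing the −4 overall charge requires Ti(II).
Titanium is a group-4 element; Ti(II) is therefore d².
In an octahedral field the d² configuration is t₂g²e_g⁰ (only one arrangement possible), giving 2 unpaired electrons.

2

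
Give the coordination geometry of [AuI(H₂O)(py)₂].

tetrahedral

Summing ligand charges against the 0 overall charge gives an oxidation state of +1 for gold.
Group 11 minus oxidation state 1 gives a d¹⁰ configuration.
With 4 monodentate ligands the coordination number is 4.
A d¹⁰ ion has no crystal-field stabilisation preference between square planar and tetrahedral, so four ligands adopt the sterically favoured tetrahedral geometry.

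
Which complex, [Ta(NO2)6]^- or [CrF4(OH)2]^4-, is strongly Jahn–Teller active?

[Ta(NO2)6]^-: Each nitro (N-bound nitrite) is −1; balancing the −1 overall charge requires Ta(V). Ta sits in group 5, so the d-electron count is 5 − 5 = 0. The d⁰ configuration leaves the e_g set evenly filled (or empty) — no strong Jahn–Teller driving force.
[CrF4(OH)2]^4-: Ligand charges: each fluoride is −1; each hydroxide is −1. With an overall charge of −4 the chromium centre must be in the +2 oxidation state. Cr sits in group 6, so the d-electron count is 6 − 2 = 4. Fluoride and hydroxide are weak-field ligands for a first-row metal, so the complex is high-spin. The t₂g³e_g¹ (high-spin) configuration has an unevenly filled e_g set; the Jahn–Teller theorem predicts a tetragonal distortion (typically axial elongation) to lift the degeneracy.

[CrF4(OH)2]^4-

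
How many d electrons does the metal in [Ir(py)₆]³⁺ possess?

d⁶

Summing ligand charges against the +3 overall charge gives an oxidation state of +3 for iridium.
Iridium is a group-9 element; Ir(III) is therefore d⁶.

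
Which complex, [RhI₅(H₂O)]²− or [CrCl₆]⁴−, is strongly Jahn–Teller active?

[RhI₅(H₂O)]²−: Summing ligand charges against the −2 overall charge gives an oxidation state of +3 for rhodium. Rh sits in group 9, so the d-electron count is 9 − 3 = 6. A 4d ion has a large Δₒ and is invariably low-spin. The d⁶ configuration leaves the e_g set evenly filled (or empty) — no strong Jahn–Teller driving force.
[CrCl₆]⁴−: Each chloride is −1; balancing the −4 overall charge requires Cr(II). Cr sits in group 6, so the d-electron count is 6 − 2 = 4. Chloride is a weak-field ligand for a first-row metal, so the complex is high-spin. The t₂g³e_g¹ (high-spin) configuration has an unevenly filled e_g set; the Jahn–Teller theorem predicts a tetragonal distortion (typically axial elongation) to lift the degeneracy.

[CrCl₆]⁴−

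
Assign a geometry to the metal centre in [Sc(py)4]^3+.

tetrahedral

Summing ligand charges against the +3 overall charge gives an oxidation state of +3 for scandium.
Sc sits in group 3, so the d-electron count is 3 − 3 = 0.
Coordination number: 4.
A d⁰ ion has no crystal-field stabilisation preference between square planar and tetrahedral, so four ligands adopt the sterically favoured tetrahedral geometry.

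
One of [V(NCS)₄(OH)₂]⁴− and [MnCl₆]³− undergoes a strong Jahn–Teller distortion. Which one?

[MnCl₆]³−

[V(NCS)₄(OH)₂]⁴−: Each isothiocyanate is −1; each hydroxide is −1; balancing the −4 overall charge requires V(II). Group 5 minus oxidation state 2 gives a d³ configuration. The d³ configuration leaves the e_g set evenly filled (or empty) — no strong Jahn–Teller driving force.
[MnCl₆]³−: Each chloride is −1; balancing the −3 overall charge requires Mn(III). Manganese is a group-7 element; Mn(III) is therefore d⁴. Chloride is a weak-field ligand for a first-row metal, so the complex is high-spin. The t₂g³e_g¹ (high-spin) configuration has an unevenly filled e_g set; the Jahn–Teller theorem predicts a tetragonal distortion (typically axial elongation) to lift the degeneracy.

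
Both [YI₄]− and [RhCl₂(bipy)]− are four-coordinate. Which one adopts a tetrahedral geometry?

For [YI₄]−: Each iodide is −1; balancing the −1 overall charge requires Y(III). Group 3 minus oxidation state 3 gives a d⁰ configuration. A d⁰ ion has no crystal-field stabilisation preference between square planar and tetrahedral, so four ligands adopt the sterically favoured tetrahedral geometry. → tetrahedral.
For [RhCl₂(bipy)]−: Summing ligand charges against the −1 overall charge gives an oxidation state of +1 for rhodium. Group 9 minus oxidation state 1 gives a d⁸ configuration. A 4d d⁸ ion has a large crystal-field splitting; square planar leaves the high-energy d_{x²−y²} orbital empty and maximises CFSE. → square planar.

[YI₄]−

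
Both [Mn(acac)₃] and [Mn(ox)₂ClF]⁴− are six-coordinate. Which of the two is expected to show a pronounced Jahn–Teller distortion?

[Mn(acac)₃]

[Mn(acac)₃]: Summing ligand charges against the 0 overall charge gives an oxidation state of +3 for manganese. Manganese is a group-7 element; Mn(III) is therefore d⁴. Acetylacetonate is a weak-field ligand for a first-row metal, so the complex is high-spin. The t₂g³e_g¹ (high-spin) configuration has an unevenly filled e_g set; the Jahn–Teller theorem predicts a tetragonal distortion (typically axial elongation) to lift the degeneracy.
[Mn(ox)₂ClF]⁴−: Ligand charges: each oxalate is −2; each chloride is −1; each fluoride is −1. With an overall charge of −4 the manganese centre must be in the +2 oxidation state. Group 7 minus oxidation state 2 gives a d⁵ configuration. Chloride, fluoride, and oxalate are weak-field ligands for a first-row metal, so the complex is high-spin. The d⁵ configuration leaves the e_g set evenly filled (or empty) — no strong Jahn–Teller driving force.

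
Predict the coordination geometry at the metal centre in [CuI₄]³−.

tetrahedral

Ligand charges: each iodide is −1. With an overall charge of −3 the copper centre must be in the +1 oxidation state.
Cu sits in group 11, so the d-electron count is 11 − 1 = 10.
Coordination number: 4.
A d¹⁰ ion has no crystal-field stabilisation preference between square planar and tetrahedral, so four ligands adopt the sterically favoured tetrahedral geometry.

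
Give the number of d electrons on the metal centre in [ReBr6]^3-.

d⁴

Each bromide is −1; balancing the −3 overall charge requires Re(III).
Re sits in group 7, so the d-electron count is 7 − 3 = 4.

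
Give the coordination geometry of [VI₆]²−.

Each iodide is −1; balancing the −2 overall charge requires V(IV).
Vanadium is a group-5 element; V(IV) is therefore d¹.
With 6 monodentate ligands the coordination number is 6.
Six donors around a single metal centre give an octahedral coordination sphere.

octahedral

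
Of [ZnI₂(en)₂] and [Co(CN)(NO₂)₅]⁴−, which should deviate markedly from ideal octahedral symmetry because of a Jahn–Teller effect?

[ZnI₂(en)₂]: Each iodide is −1; ethylenediamine is neutral; balancing the 0 overall charge requires Zn(II). Zn sits in group 12, so the d-electron count is 12 − 2 = 10. The d¹⁰ configuration leaves the e_g set evenly filled (or empty) — no strong Jahn–Teller driving force.
[Co(CN)(NO₂)₅]⁴−: Ligand charges: each cyanide is −1; each nitro (N-bound nitrite) is −1. With an overall charge of −4 the cobalt centre must be in the +2 oxidation state. Cobalt is a group-9 element; Co(II) is therefore d⁷. Cyanide and nitro (N-bound nitrite) are strong-field ligands (high in the spectrochemical series) for a first-row metal, so the complex is low-spin. The t₂g⁶e_g¹ (low-spin) configuration has an unevenly filled e_g set; the Jahn–Teller theorem predicts a tetragonal distortion (typically axial elongation) to lift the degeneracy.

[Co(CN)(NO₂)₅]⁴−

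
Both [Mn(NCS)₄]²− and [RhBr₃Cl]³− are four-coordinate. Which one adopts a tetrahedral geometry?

For [Mn(NCS)₄]²−: Summing ligand charges against the −2 overall charge gives an oxidation state of +2 for manganese. Manganese is a group-7 element; Mn(II) is therefore d⁵. A high-spin d⁵ ion has zero CFSE in either geometry, so four ligands adopt the sterically favoured tetrahedral geometry. → tetrahedral.
For [RhBr₃Cl]³−: Each bromide is −1; each chloride is −1; balancing the −3 overall charge requires Rh(I). Group 9 minus oxidation state 1 gives a d⁸ configuration. A 4d d⁸ ion has a large crystal-field splitting; square planar leaves the high-energy d_{x²−y²} orbital empty and maximises CFSE. → square planar.

[Mn(NCS)₄]²−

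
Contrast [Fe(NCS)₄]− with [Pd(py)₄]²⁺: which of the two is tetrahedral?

For [Fe(NCS)₄]−: Summing ligand charges against the −1 overall charge gives an oxidation state of +3 for iron. Iron is a group-8 element; Fe(III) is therefore d⁵. A high-spin d⁵ ion has zero CFSE in either geometry, so four ligands adopt the sterically favoured tetrahedral geometry. → tetrahedral.
For [Pd(py)₄]²⁺: Pyridine is neutral; balancing the +2 overall charge requires Pd(II). Pd sits in group 10, so the d-electron count is 10 − 2 = 8. A 4d d⁸ ion has a large crystal-field splitting; square planar leaves the high-energy d_{x²−y²} orbital empty and maximises CFSE. → square planar.

[Fe(NCS)₄]−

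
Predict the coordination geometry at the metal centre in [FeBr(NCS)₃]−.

tetrahedral

Each bromide is −1; each isothiocyanate is −1; balancing the −1 overall charge requires Fe(III).
Iron is a group-8 element; Fe(III) is therefore d⁵.
With 4 monodentate ligands the coordination number is 4.
Bromide and isothiocyanate are weak-field ligands.
A high-spin d⁵ ion has zero CFSE in either geometry, so four ligands adopt the sterically favoured tetrahedral geometry.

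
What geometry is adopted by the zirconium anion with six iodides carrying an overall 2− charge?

Ligand charges: each iodide is −1. With an overall charge of −2 the zirconium centre must be in the +4 oxidation state.
Group 4 minus oxidation state 4 gives a d⁰ configuration.
Coordination number: 6.
Six donors around a single metal centre give an octahedral coordination sphere.

octahedral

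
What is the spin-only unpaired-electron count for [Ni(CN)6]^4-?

2

Each cyanide is −1; balancing the −4 overall charge requires Ni(II).
Ni sits in group 10, so the d-electron count is 10 − 2 = 8.
In an octahedral field the d⁸ configuration is t₂g⁶e_g² (only one arrangement possible), giving 2 unpaired electrons.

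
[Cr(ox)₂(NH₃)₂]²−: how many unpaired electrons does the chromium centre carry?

Summing ligand charges against the −2 overall charge gives an oxidation state of +2 for chromium.
Cr sits in group 6, so the d-electron count is 6 − 2 = 4.
Counting donor atoms: 2×oxalate (bidentate) → 4 donors; 2×ammonia (monodentate) → 2 donors. Coordination number = 6.
The spin state decides the count: Oxalate is a weak-field ligand for a first-row metal, so the complex is high-spin.
An octahedral high-spin d⁴ ion is t₂g³e_g¹, giving 4 unpaired electrons.

4 unpaired electrons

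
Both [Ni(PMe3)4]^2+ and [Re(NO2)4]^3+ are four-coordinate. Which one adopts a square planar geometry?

For [Ni(PMe3)4]^2+: Summing ligand charges against the +2 overall charge gives an oxidation state of +2 for nickel. Ni sits in group 10, so the d-electron count is 10 − 2 = 8. Trimethylphosphine is a strong-field ligand (high in the spectrochemical series). A 3d d⁸ ion with strong-field ligands gains enough CFSE to favour square planar over tetrahedral. → square planar.
For [Re(NO2)4]^3+: Each nitro (N-bound nitrite) is −1; balancing the +3 overall charge requires Re(VII). Re sits in group 7, so the d-electron count is 7 − 7 = 0. A d⁰ ion has no crystal-field stabilisation preference between square planar and tetrahedral, so four ligands adopt the sterically favoured tetrahedral geometry. → tetrahedral.

[Ni(PMe3)4]^2+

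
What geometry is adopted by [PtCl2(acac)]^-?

Ligand charges: each chloride is −1; each acetylacetonate is −1. With an overall charge of −1 the platinum centre must be in the +2 oxidation state.
Pt sits in group 10, so the d-electron count is 10 − 2 = 8.
Counting donor atoms: 2×chloride (monodentate) → 2 donors; 1×acetylacetonate (bidentate) → 2 donors. Coordination number = 4.
A 5d d⁸ ion has a large crystal-field splitting; square planar leaves the high-energy d_{x²−y²} orbital empty and maximises CFSE.

square planar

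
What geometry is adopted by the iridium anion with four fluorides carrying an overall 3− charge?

square planar

Each fluoride is −1; balancing the −3 overall charge requires Ir(I).
Group 9 minus oxidation state 1 gives a d⁸ configuration.
Coordination number: 4.
A 5d d⁸ ion has a large crystal-field splitting; square planar leaves the high-energy d_{x²−y²} orbital empty and maximises CFSE.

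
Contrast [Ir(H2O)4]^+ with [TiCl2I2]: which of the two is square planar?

For [Ir(H2O)4]^+: Ligand charges: water is neutral. With an overall charge of +1 the iridium centre must be in the +1 oxidation state. Iridium is a group-9 element; Ir(I) is therefore d⁸. A 5d d⁸ ion has a large crystal-field splitting; square planar leaves the high-energy d_{x²−y²} orbital empty and maximises CFSE. → square planar.
For [TiCl2I2]: Summing ligand charges against the 0 overall charge gives an oxidation state of +4 for titanium. Titanium is a group-4 element; Ti(IV) is therefore d⁰. A d⁰ ion has no crystal-field stabilisation preference between square planar and tetrahedral, so four ligands adopt the sterically favoured tetrahedral geometry. → tetrahedral.

[Ir(H2O)4]^+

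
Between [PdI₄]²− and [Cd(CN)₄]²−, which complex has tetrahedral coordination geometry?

[Cd(CN)₄]²−

For [PdI₄]²−: Summing ligand charges against the −2 overall charge gives an oxidation state of +2 for palladium. Group 10 minus oxidation state 2 gives a d⁸ configuration. A 4d d⁸ ion has a large crystal-field splitting; square planar leaves the high-energy d_{x²−y²} orbital empty and maximises CFSE. → square planar.
For [Cd(CN)₄]²−: Summing ligand charges against the −2 overall charge gives an oxidation state of +2 for cadmium. Group 12 minus oxidation state 2 gives a d¹⁰ configuration. A d¹⁰ ion has no crystal-field stabilisation preference between square planar and tetrahedral, so four ligands adopt the sterically favoured tetrahedral geometry. → tetrahedral.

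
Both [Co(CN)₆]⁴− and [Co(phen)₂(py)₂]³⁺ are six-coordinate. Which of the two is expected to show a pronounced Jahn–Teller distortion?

[Co(CN)₆]⁴−

[Co(CN)₆]⁴−: Each cyanide is −1; balancing the −4 overall charge requires Co(II). Co sits in group 9, so the d-electron count is 9 − 2 = 7. Cyanide is a strong-field ligand (high in the spectrochemical series) for a first-row metal, so the complex is low-spin. The t₂g⁶e_g¹ (low-spin) configuration has an unevenly filled e_g set; the Jahn–Teller theorem predicts a tetragonal distortion (typically axial elongation) to lift the degeneracy.
[Co(phen)₂(py)₂]³⁺: 1,10-phenanthroline is neutral; pyridine is neutral; balancing the +3 overall charge requires Co(III). Group 9 minus oxidation state 3 gives a d⁶ configuration. Co(III) has an exceptionally large octahedral splitting and is low-spin with essentially every ligand except fluoride. The d⁶ configuration leaves the e_g set evenly filled (or empty) — no strong Jahn–Teller driving force.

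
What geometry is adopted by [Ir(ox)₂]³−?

Ligand charges: each oxalate is −2. With an overall charge of −3 the iridium centre must be in the +1 oxidation state.
Ir sits in group 9, so the d-electron count is 9 − 1 = 8.
Counting donor atoms: 2×oxalate (bidentate) → 4 donors. Coordination number = 4.
A 5d d⁸ ion has a large crystal-field splitting; square planar leaves the high-energy d_{x²−y²} orbital empty and maximises CFSE.

square planar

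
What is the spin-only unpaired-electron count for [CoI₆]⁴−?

3 unpaired electrons

Summing ligand charges against the −4 overall charge gives an oxidation state of +2 for cobalt.
Cobalt is a group-9 element; Co(II) is therefore d⁷.
The spin state decides the count: Iodide is a weak-field ligand for a first-row metal, so the complex is high-spin.
An octahedral high-spin d⁷ ion is t₂g⁵e_g², giving 3 unpaired electrons.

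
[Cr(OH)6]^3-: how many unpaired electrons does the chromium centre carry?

Summing ligand charges against the −3 overall charge gives an oxidation state of +3 for chromium.
Chromium is a group-6 element; Cr(III) is therefore d³.
In an octahedral field the d³ configuration is t₂g³e_g⁰ (only one arrangement possible), giving 3 unpaired electrons.

3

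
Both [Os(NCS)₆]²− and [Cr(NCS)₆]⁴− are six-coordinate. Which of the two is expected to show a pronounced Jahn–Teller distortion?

[Os(NCS)₆]²−: Each isothiocyanate is −1; balancing the −2 overall charge requires Os(IV). Group 8 minus oxidation state 4 gives a d⁴ configuration. A 5d ion has a large Δₒ and is invariably low-spin. The d⁴ configuration leaves the e_g set evenly filled (or empty) — no strong Jahn–Teller driving force.
[Cr(NCS)₆]⁴−: Ligand charges: each isothiocyanate is −1. With an overall charge of −4 the chromium centre must be in the +2 oxidation state. Chromium is a group-6 element; Cr(II) is therefore d⁴. Isothiocyanate is a weak-field ligand for a first-row metal, so the complex is high-spin. The t₂g³e_g¹ (high-spin) configuration has an unevenly filled e_g set; the Jahn–Teller theorem predicts a tetragonal distortion (typically axial elongation) to lift the degeneracy.

[Cr(NCS)₆]⁴−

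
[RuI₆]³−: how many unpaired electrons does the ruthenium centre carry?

Each iodide is −1; balancing the −3 overall charge requires Ru(III).
Ru sits in group 8, so the d-electron count is 8 − 3 = 5.
The spin state decides the count: a 4d ion has a large Δₒ and is invariably low-spin.
An octahedral low-spin d⁵ ion is t₂g⁵e_g⁰, giving 1 unpaired electron.

1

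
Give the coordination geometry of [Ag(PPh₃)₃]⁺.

trigonal planar

Summing ligand charges against the +1 overall charge gives an oxidation state of +1 for silver.
Ag sits in group 11, so the d-electron count is 11 − 1 = 10.
Coordination number: 3.
Three ligands around a d¹⁰ centre minimise repulsion in a trigonal-planar arrangement.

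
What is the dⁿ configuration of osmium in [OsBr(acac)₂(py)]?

Each bromide is −1; each acetylacetonate is −1; pyridine is neutral; balancing the 0 overall charge requires Os(III).
Osmium is a group-8 element; Os(III) is therefore d⁵.

d5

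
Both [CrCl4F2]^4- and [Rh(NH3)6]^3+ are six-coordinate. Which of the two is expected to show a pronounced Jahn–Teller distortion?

[CrCl4F2]^4-: Ligand charges: each chloride is −1; each fluoride is −1. With an overall charge of −4 the chromium centre must be in the +2 oxidation state. Chromium is a group-6 element; Cr(II) is therefore d⁴. Chloride and fluoride are weak-field ligands for a first-row metal, so the complex is high-spin. The t₂g³e_g¹ (high-spin) configuration has an unevenly filled e_g set; the Jahn–Teller theorem predicts a tetragonal distortion (typically axial elongation) to lift the degeneracy.
[Rh(NH3)6]^3+: Ligand charges: ammonia is neutral. With an overall charge of +3 the rhodium centre must be in the +3 oxidation state. Group 9 minus oxidation state 3 gives a d⁶ configuration. A 4d ion has a large Δₒ and is invariably low-spin. The d⁶ configuration leaves the e_g set evenly filled (or empty) — no strong Jahn–Teller driving force.

[CrCl4F2]^4-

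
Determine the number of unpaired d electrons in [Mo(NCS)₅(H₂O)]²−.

Ligand charges: each isothiocyanate is −1; water is neutral. With an overall charge of −2 the molybdenum centre must be in the +3 oxidation state.
Molybdenum is a group-6 element; Mo(III) is therefore d³.
In an octahedral field the d³ configuration is t₂g³e_g⁰ (only one arrangement possible), giving 3 unpaired electrons.

3 unpaired electrons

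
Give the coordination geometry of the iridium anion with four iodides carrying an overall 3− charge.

square planar

Ligand charges: each iodide is −1. With an overall charge of −3 the iridium centre must be in the +1 oxidation state.
Ir sits in group 9, so the d-electron count is 9 − 1 = 8.
With 4 monodentate ligands the coordination number is 4.
A 5d d⁸ ion has a large crystal-field splitting; square planar leaves the high-energy d_{x²−y²} orbital empty and maximises CFSE.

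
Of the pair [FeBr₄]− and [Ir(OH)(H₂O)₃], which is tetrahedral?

[FeBr₄]−

For [FeBr₄]−: Each bromide is −1; balancing the −1 overall charge requires Fe(III). Iron is a group-8 element; Fe(III) is therefore d⁵. A high-spin d⁵ ion has zero CFSE in either geometry, so four ligands adopt the sterically favoured tetrahedral geometry. → tetrahedral.
For [Ir(OH)(H₂O)₃]: Ligand charges: each hydroxide is −1; water is neutral. With an overall charge of 0 the iridium centre must be in the +1 oxidation state. Ir sits in group 9, so the d-electron count is 9 − 1 = 8. A 5d d⁸ ion has a large crystal-field splitting; square planar leaves the high-energy d_{x²−y²} orbital empty and maximises CFSE. → square planar.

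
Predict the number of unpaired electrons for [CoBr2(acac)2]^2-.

Summing ligand charges against the −2 overall charge gives an oxidation state of +2 for cobalt.
Group 9 minus oxidation state 2 gives a d⁷ configuration.
Counting donor atoms: 2×bromide (monodentate) → 2 donors; 2×acetylacetonate (bidentate) → 4 donors. Coordination number = 6.
The spin state decides the count: Acetylacetonate and bromide are weak-field ligands for a first-row metal, so the complex is high-spin.
An octahedral high-spin d⁷ ion is t₂g⁵e_g², giving 3 unpaired electrons.

3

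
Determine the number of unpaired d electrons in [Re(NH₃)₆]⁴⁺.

3 unpaired electrons

Ligand charges: ammonia is neutral. With an overall charge of +4 the rhenium centre must be in the +4 oxidation state.
Rhenium is a group-7 element; Re(IV) is therefore d³.
In an octahedral field the d³ configuration is t₂g³e_g⁰ (only one arrangement possible), giving 3 unpaired electrons.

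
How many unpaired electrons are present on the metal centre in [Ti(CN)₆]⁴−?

Each cyanide is −1; balancing the −4 overall charge requires Ti(II).
Group 4 minus oxidation state 2 gives a d² configuration.
In an octahedral field the d² configuration is t₂g²e_g⁰ (only one arrangement possible), giving 2 unpaired electrons.

2 unpaired electrons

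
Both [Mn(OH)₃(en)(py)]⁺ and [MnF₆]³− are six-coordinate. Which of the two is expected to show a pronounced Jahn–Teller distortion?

[Mn(OH)₃(en)(py)]⁺: Each hydroxide is −1; ethylenediamine is neutral; pyridine is neutral; balancing the +1 overall charge requires Mn(IV). Manganese is a group-7 element; Mn(IV) is therefore d³. The d³ configuration leaves the e_g set evenly filled (or empty) — no strong Jahn–Teller driving force.
[MnF₆]³−: Each fluoride is −1; balancing the −3 overall charge requires Mn(III). Mn sits in group 7, so the d-electron count is 7 − 3 = 4. Fluoride is a weak-field ligand for a first-row metal, so the complex is high-spin. The t₂g³e_g¹ (high-spin) configuration has an unevenly filled e_g set; the Jahn–Teller theorem predicts a tetragonal distortion (typically axial elongation) to lift the degeneracy.

[MnF₆]³−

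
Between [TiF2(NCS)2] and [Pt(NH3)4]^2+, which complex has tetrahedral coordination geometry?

For [TiF2(NCS)2]: Summing ligand charges against the 0 overall charge gives an oxidation state of +4 for titanium. Group 4 minus oxidation state 4 gives a d⁰ configuration. A d⁰ ion has no crystal-field stabilisation preference between square planar and tetrahedral, so four ligands adopt the sterically favoured tetrahedral geometry. → tetrahedral.
For [Pt(NH3)4]^2+: Summing ligand charges against the +2 overall charge gives an oxidation state of +2 for platinum. Group 10 minus oxidation state 2 gives a d⁸ configuration. A 5d d⁸ ion has a large crystal-field splitting; square planar leaves the high-energy d_{x²−y²} orbital empty and maximises CFSE. → square planar.

[TiF2(NCS)2]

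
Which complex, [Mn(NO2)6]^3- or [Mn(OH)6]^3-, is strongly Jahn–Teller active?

[Mn(OH)6]^3-

[Mn(NO2)6]^3-: Ligand charges: each nitro (N-bound nitrite) is −1. With an overall charge of −3 the manganese centre must be in the +3 oxidation state. Group 7 minus oxidation state 3 gives a d⁴ configuration. Nitro (N-bound nitrite) is a strong-field ligand (high in the spectrochemical series) for a first-row metal, so the complex is low-spin. The d⁴ configuration leaves the e_g set evenly filled (or empty) — no strong Jahn–Teller driving force.
[Mn(OH)6]^3-: Each hydroxide is −1; balancing the −3 overall charge requires Mn(III). Group 7 minus oxidation state 3 gives a d⁴ configuration. Hydroxide is a weak-field ligand for a first-row metal, so the complex is high-spin. The t₂g³e_g¹ (high-spin) configuration has an unevenly filled e_g set; the Jahn–Teller theorem predicts a tetragonal distortion (typically axial elongation) to lift the degeneracy.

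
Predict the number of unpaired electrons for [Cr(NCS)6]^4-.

4 unpaired electrons

Ligand charges: each isothiocyanate is −1. With an overall charge of −4 the chromium centre must be in the +2 oxidation state.
Group 6 minus oxidation state 2 gives a d⁴ configuration.
The spin state decides the count: Isothiocyanate is a weak-field ligand for a first-row metal, so the complex is high-spin.
An octahedral high-spin d⁴ ion is t₂g³e_g¹, giving 4 unpaired electrons.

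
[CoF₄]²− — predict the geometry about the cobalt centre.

tetrahedral

Each fluoride is −1; balancing the −2 overall charge requires Co(II).
Cobalt is a group-9 element; Co(II) is therefore d⁷.
Coordination number: 4.
Fluoride is a weak-field ligand.
For a high-spin 3d d⁷ ion with weak-field ligands the small Δₜ gives little square-planar CFSE advantage, so four ligands adopt the sterically favoured tetrahedral geometry.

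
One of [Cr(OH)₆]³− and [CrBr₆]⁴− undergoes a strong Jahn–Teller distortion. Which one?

[Cr(OH)₆]³−: Summing ligand charges against the −3 overall charge gives an oxidation state of +3 for chromium. Group 6 minus oxidation state 3 gives a d³ configuration. The d³ configuration leaves the e_g set evenly filled (or empty) — no strong Jahn–Teller driving force.
[CrBr₆]⁴−: Ligand charges: each bromide is −1. With an overall charge of −4 the chromium centre must be in the +2 oxidation state. Chromium is a group-6 element; Cr(II) is therefore d⁴. Bromide is a weak-field ligand for a first-row metal, so the complex is high-spin. The t₂g³e_g¹ (high-spin) configuration has an unevenly filled e_g set; the Jahn–Teller theorem predicts a tetragonal distortion (typically axial elongation) to lift the degeneracy.

[CrBr₆]⁴−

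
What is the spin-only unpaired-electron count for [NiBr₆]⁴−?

2 unpaired electrons

Each bromide is −1; balancing the −4 overall charge requires Ni(II).
Ni sits in group 10, so the d-electron count is 10 − 2 = 8.
In an octahedral field the d⁸ configuration is t₂g⁶e_g² (only one arrangement possible), giving 2 unpaired electrons.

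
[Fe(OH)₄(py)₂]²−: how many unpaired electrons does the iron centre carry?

4 unpaired electrons

Each hydroxide is −1; pyridine is neutral; balancing the −2 overall charge requires Fe(II).
Iron is a group-8 element; Fe(II) is therefore d⁶.
The spin state decides the count: Hydroxide is a weak-field ligand for a first-row metal, so the complex is high-spin.
An octahedral high-spin d⁶ ion is t₂g⁴e_g², giving 4 unpaired electrons.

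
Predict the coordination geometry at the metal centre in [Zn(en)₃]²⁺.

octahedral

Ethylenediamine is neutral; balancing the +2 overall charge requires Zn(II).
Zinc is a group-12 element; Zn(II) is therefore d¹⁰.
Counting donor atoms: 3×ethylenediamine (bidentate) → 6 donors. Coordination number = 6.
Six donors around a single metal centre give an octahedral coordination sphere.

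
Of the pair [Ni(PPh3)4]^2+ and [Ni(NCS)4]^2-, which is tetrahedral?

[Ni(NCS)4]^2-

For [Ni(PPh3)4]^2+: Ligand charges: triphenylphosphine is neutral. With an overall charge of +2 the nickel centre must be in the +2 oxidation state. Nickel is a group-10 element; Ni(II) is therefore d⁸. Triphenylphosphine is a strong-field ligand (high in the spectrochemical series). A 3d d⁸ ion with strong-field ligands gains enough CFSE to favour square planar over tetrahedral. → square planar.
For [Ni(NCS)4]^2-: Ligand charges: each isothiocyanate is −1. With an overall charge of −2 the nickel centre must be in the +2 oxidation state. Nickel is a group-10 element; Ni(II) is therefore d⁸. Isothiocyanate is a weak-field ligand. With weak-field ligands the CFSE gain from square planar is small, so a 3d d⁸ ion takes the sterically preferred tetrahedral geometry. → tetrahedral.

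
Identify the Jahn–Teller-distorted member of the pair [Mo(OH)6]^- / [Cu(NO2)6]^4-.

[Mo(OH)6]^-: Each hydroxide is −1; balancing the −1 overall charge requires Mo(V). Molybdenum is a group-6 element; Mo(V) is therefore d¹. The d¹ configuration leaves the e_g set evenly filled (or empty) — no strong Jahn–Teller driving force.
[Cu(NO2)6]^4-: Each nitro (N-bound nitrite) is −1; balancing the −4 overall charge requires Cu(II). Copper is a group-11 element; Cu(II) is therefore d⁹. The t₂g⁶e_g³ configuration has an unevenly filled e_g set; the Jahn–Teller theorem predicts a tetragonal distortion (typically axial elongation) to lift the degeneracy.

[Cu(NO2)6]^4-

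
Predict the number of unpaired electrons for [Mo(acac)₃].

Each acetylacetonate is −1; balancing the 0 overall charge requires Mo(III).
Mo sits in group 6, so the d-electron count is 6 − 3 = 3.
Counting donor atoms: 3×acetylacetonate (bidentate) → 6 donors. Coordination number = 6.
In an octahedral field the d³ configuration is t₂g³e_g⁰ (only one arrangement possible), giving 3 unpaired electrons.

3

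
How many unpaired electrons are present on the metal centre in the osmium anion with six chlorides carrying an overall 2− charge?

2 unpaired electrons

Summing ligand charges against the −2 overall charge gives an oxidation state of +4 for osmium.
Os sits in group 8, so the d-electron count is 8 − 4 = 4.
The spin state decides the count: a 5d ion has a large Δₒ and is invariably low-spin.
An octahedral low-spin d⁴ ion is t₂g⁴e_g⁰, giving 2 unpaired electrons.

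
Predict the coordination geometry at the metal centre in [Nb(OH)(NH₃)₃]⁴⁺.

tetrahedral

Summing ligand charges against the +4 overall charge gives an oxidation state of +5 for niobium.
Nb sits in group 5, so the d-electron count is 5 − 5 = 0.
Coordination number: 4.
A d⁰ ion has no crystal-field stabilisation preference between square planar and tetrahedral, so four ligands adopt the sterically favoured tetrahedral geometry.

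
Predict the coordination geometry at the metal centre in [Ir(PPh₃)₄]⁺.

square planar

Summing ligand charges against the +1 overall charge gives an oxidation state of +1 for iridium.
Iridium is a group-9 element; Ir(I) is therefore d⁸.
With 4 monodentate ligands the coordination number is 4.
A 5d d⁸ ion has a large crystal-field splitting; square planar leaves the high-energy d_{x²−y²} orbital empty and maximises CFSE.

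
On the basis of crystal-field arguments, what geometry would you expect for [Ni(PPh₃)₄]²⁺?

square planar

Summing ligand charges against the +2 overall charge gives an oxidation state of +2 for nickel.
Group 10 minus oxidation state 2 gives a d⁸ configuration.
Coordination number: 4.
Triphenylphosphine is a strong-field ligand (high in the spectrochemical series).
A 3d d⁸ ion with strong-field ligands gains enough CFSE to favour square planar over tetrahedral.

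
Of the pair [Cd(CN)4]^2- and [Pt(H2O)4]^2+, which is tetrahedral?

[Cd(CN)4]^2-

For [Cd(CN)4]^2-: Ligand charges: each cyanide is −1. With an overall charge of −2 the cadmium centre must be in the +2 oxidation state. Group 12 minus oxidation state 2 gives a d¹⁰ configuration. A d¹⁰ ion has no crystal-field stabilisation preference between square planar and tetrahedral, so four ligands adopt the sterically favoured tetrahedral geometry. → tetrahedral.
For [Pt(H2O)4]^2+: Summing ligand charges against the +2 overall charge gives an oxidation state of +2 for platinum. Pt sits in group 10, so the d-electron count is 10 − 2 = 8. A 5d d⁸ ion has a large crystal-field splitting; square planar leaves the high-energy d_{x²−y²} orbital empty and maximises CFSE. → square planar.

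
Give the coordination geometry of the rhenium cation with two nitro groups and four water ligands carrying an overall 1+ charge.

Each nitro (N-bound nitrite) is −1; water is neutral; balancing the +1 overall charge requires Re(III).
Rhenium is a group-7 element; Re(III) is therefore d⁴.
With 6 monodentate ligands the coordination number is 6.
Six donors around a single metal centre give an octahedral coordination sphere.

octahedral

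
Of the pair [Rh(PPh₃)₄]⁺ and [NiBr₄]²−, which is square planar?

[Rh(PPh₃)₄]⁺

For [Rh(PPh₃)₄]⁺: Summing ligand charges against the +1 overall charge gives an oxidation state of +1 for rhodium. Rhodium is a group-9 element; Rh(I) is therefore d⁸. A 4d d⁸ ion has a large crystal-field splitting; square planar leaves the high-energy d_{x²−y²} orbital empty and maximises CFSE. → square planar.
For [NiBr₄]²−: Ligand charges: each bromide is −1. With an overall charge of −2 the nickel centre must be in the +2 oxidation state. Nickel is a group-10 element; Ni(II) is therefore d⁸. Bromide is a weak-field ligand. With weak-field ligands the CFSE gain from square planar is small, so a 3d d⁸ ion takes the sterically preferred tetrahedral geometry. → tetrahedral.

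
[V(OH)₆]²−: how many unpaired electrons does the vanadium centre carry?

1 unpaired electron

Each hydroxide is −1; balancing the −2 overall charge requires V(IV).
V sits in group 5, so the d-electron count is 5 − 4 = 1.
In an octahedral field the d¹ configuration is t₂g¹e_g⁰ (only one arrangement possible), giving 1 unpaired electron.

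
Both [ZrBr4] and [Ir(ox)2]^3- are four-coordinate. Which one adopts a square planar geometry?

[Ir(ox)2]^3-

For [ZrBr4]: Summing ligand charges against the 0 overall charge gives an oxidation state of +4 for zirconium. Group 4 minus oxidation state 4 gives a d⁰ configuration. A d⁰ ion has no crystal-field stabilisation preference between square planar and tetrahedral, so four ligands adopt the sterically favoured tetrahedral geometry. → tetrahedral.
For [Ir(ox)2]^3-: Summing ligand charges against the −3 overall charge gives an oxidation state of +1 for iridium. Group 9 minus oxidation state 1 gives a d⁸ configuration. A 5d d⁸ ion has a large crystal-field splitting; square planar leaves the high-energy d_{x²−y²} orbital empty and maximises CFSE. → square planar.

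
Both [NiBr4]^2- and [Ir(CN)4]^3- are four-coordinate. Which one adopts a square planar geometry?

For [NiBr4]^2-: Summing ligand charges against the −2 overall charge gives an oxidation state of +2 for nickel. Ni sits in group 10, so the d-electron count is 10 − 2 = 8. Bromide is a weak-field ligand. With weak-field ligands the CFSE gain from square planar is small, so a 3d d⁸ ion takes the sterically preferred tetrahedral geometry. → tetrahedral.
For [Ir(CN)4]^3-: Summing ligand charges against the −3 overall charge gives an oxidation state of +1 for iridium. Iridium is a group-9 element; Ir(I) is therefore d⁸. A 5d d⁸ ion has a large crystal-field splitting; square planar leaves the high-energy d_{x²−y²} orbital empty and maximises CFSE. → square planar.

[Ir(CN)4]^3-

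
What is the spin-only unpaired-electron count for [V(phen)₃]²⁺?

Ligand charges: 1,10-phenanthroline is neutral. With an overall charge of +2 the vanadium centre must be in the +2 oxidation state.
Vanadium is a group-5 element; V(II) is therefore d³.
Counting donor atoms: 3×1,10-phenanthroline (bidentate) → 6 donors. Coordination number = 6.
In an octahedral field the d³ configuration is t₂g³e_g⁰ (only one arrangement possible), giving 3 unpaired electrons.

3 unpaired electrons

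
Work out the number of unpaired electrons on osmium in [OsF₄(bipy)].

2

Each fluoride is −1; 2,2′-bipyridine is neutral; balancing the 0 overall charge requires Os(IV).
Group 8 minus oxidation state 4 gives a d⁴ configuration.
Counting donor atoms: 4×fluoride (monodentate) → 4 donors; 1×2,2′-bipyridine (bidentate) → 2 donors. Coordination number = 6.
The spin state decides the count: a 5d ion has a large Δₒ and is invariably low-spin.
An octahedral low-spin d⁴ ion is t₂g⁴e_g⁰, giving 2 unpaired electrons.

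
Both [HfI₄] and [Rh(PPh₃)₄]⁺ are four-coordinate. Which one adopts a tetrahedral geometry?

For [HfI₄]: Each iodide is −1; balancing the 0 overall charge requires Hf(IV). Hafnium is a group-4 element; Hf(IV) is therefore d⁰. A d⁰ ion has no crystal-field stabilisation preference between square planar and tetrahedral, so four ligands adopt the sterically favoured tetrahedral geometry. → tetrahedral.
For [Rh(PPh₃)₄]⁺: Ligand charges: triphenylphosphine is neutral. With an overall charge of +1 the rhodium centre must be in the +1 oxidation state. Rh sits in group 9, so the d-electron count is 9 − 1 = 8. A 4d d⁸ ion has a large crystal-field splitting; square planar leaves the high-energy d_{x²−y²} orbital empty and maximises CFSE. → square planar.

[HfI₄]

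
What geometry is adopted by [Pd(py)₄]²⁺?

square planar

Ligand charges: pyridine is neutral. With an overall charge of +2 the palladium centre must be in the +2 oxidation state.
Group 10 minus oxidation state 2 gives a d⁸ configuration.
With 4 monodentate ligands the coordination number is 4.
A 4d d⁸ ion has a large crystal-field splitting; square planar leaves the high-energy d_{x²−y²} orbital empty and maximises CFSE.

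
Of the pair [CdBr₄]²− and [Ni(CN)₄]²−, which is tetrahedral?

For [CdBr₄]²−: Each bromide is −1; balancing the −2 overall charge requires Cd(II). Cadmium is a group-12 element; Cd(II) is therefore d¹⁰. A d¹⁰ ion has no crystal-field stabilisation preference between square planar and tetrahedral, so four ligands adopt the sterically favoured tetrahedral geometry. → tetrahedral.
For [Ni(CN)₄]²−: Summing ligand charges against the −2 overall charge gives an oxidation state of +2 for nickel. Nickel is a group-10 element; Ni(II) is therefore d⁸. Cyanide is a strong-field ligand (high in the spectrochemical series). A 3d d⁸ ion with strong-field ligands gains enough CFSE to favour square planar over tetrahedral. → square planar.

[CdBr₄]²−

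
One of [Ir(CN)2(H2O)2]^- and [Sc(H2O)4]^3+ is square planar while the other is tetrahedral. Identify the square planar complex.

For [Ir(CN)2(H2O)2]^-: Ligand charges: each cyanide is −1; water is neutral. With an overall charge of −1 the iridium centre must be in the +1 oxidation state. Group 9 minus oxidation state 1 gives a d⁸ configuration. A 5d d⁸ ion has a large crystal-field splitting; square planar leaves the high-energy d_{x²−y²} orbital empty and maximises CFSE. → square planar.
For [Sc(H2O)4]^3+: Summing ligand charges against the +3 overall charge gives an oxidation state of +3 for scandium. Sc sits in group 3, so the d-electron count is 3 − 3 = 0. A d⁰ ion has no crystal-field stabilisation preference between square planar and tetrahedral, so four ligands adopt the sterically favoured tetrahedral geometry. → tetrahedral.

[Ir(CN)2(H2O)2]^-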